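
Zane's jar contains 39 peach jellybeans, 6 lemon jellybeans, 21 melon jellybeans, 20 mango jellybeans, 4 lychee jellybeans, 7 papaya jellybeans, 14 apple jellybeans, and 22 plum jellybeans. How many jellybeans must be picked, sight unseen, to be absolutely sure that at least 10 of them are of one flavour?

63

Pigeonhole: the 8 flavours are the holes; the jellybeans drawn are the pigeons.
To avoid 10 of any one flavour, the worst case takes at most 9 of each flavour, or every jellybean of a flavour that has fewer than 9.
That gives 9 + 6 + 9 + 9 + 4 + 7 + 9 + 9 = 62 jellybeans with no flavour reaching 10.
The next jellybean forces some flavour to 10, so 62 + 1 = 63.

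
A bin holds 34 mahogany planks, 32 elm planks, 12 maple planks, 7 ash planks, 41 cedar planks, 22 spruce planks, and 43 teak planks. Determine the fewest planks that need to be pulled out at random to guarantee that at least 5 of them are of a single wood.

An adversary could hand out at most 4 planks per wood: 4 + 4 + 4 + 4 + 4 + 4 + 4 = 28 planks and still no wood has 5.
By the pigeonhole principle, one more plank lands in a wood already at 4, so 29 draws are enough and 28 are not.

29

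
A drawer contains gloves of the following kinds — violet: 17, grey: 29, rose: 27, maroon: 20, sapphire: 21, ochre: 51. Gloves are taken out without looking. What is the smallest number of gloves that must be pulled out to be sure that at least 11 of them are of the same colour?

61

By pigeonhole, put each drawn glove into a box by colour. The largest draw with every box below 11 takes min(count, 10) from each colour.
Σ min(cᵢ, 10) = 10 + 10 + 10 + 10 + 10 + 10 = 60.
Draw number 60 + 1 = 61 must push one box to 11.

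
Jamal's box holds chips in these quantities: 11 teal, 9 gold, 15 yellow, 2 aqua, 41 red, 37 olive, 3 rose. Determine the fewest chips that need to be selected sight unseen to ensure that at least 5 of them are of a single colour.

By the pigeonhole principle, put each drawn chip into a box by colour. The largest draw with every box below 5 takes min(count, 4) from each colour; colours with fewer than 4 contribute all they have.
Σ min(cᵢ, 4) = 4 + 4 + 4 + 2 + 4 + 4 + 3 = 25.
Draw number 25 + 1 = 26 must push one box to 5.

26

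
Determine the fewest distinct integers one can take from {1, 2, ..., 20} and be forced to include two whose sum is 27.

14

A set avoiding the sum 27 can contain at most one of each pair {x, 27−x}, plus the 6 elements whose complement lies outside the range.
The integers 1, …, 13 (13 of them) are such a set: any two sum to at least 1+2 = 3 and at most 12+13 = 25 < 27.
Pigeonhole: any 14th integer completes one of the 7 pairs, so 14 choices force a sum of 27.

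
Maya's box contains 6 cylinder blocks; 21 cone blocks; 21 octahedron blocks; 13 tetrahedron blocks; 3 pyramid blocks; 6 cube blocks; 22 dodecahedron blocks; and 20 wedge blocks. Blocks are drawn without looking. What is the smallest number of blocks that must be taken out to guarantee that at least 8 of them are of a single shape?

51

Pigeonhole: the 8 shapes are the holes; the blocks drawn are the pigeons.
To avoid 8 of any one shape, the worst case takes at most 7 of each shape, or every block of a shape that has fewer than 7.
That gives 6 + 7 + 7 + 7 + 3 + 6 + 7 + 7 = 50 blocks with no shape reaching 8.
The next block forces some shape to 8, so 50 + 1 = 51.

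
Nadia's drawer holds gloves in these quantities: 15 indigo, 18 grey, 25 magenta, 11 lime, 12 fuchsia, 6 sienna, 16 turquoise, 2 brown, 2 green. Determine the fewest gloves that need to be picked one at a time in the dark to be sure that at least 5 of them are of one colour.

33

By pigeonhole, put each drawn glove into a box by colour. The largest draw with every box below 5 takes min(count, 4) from each colour; colours with fewer than 4 contribute all they have.
Σ min(cᵢ, 4) = 4 + 4 + 4 + 4 + 4 + 4 + 4 + 2 + 2 = 32.
Draw number 32 + 1 = 33 must push one box to 5.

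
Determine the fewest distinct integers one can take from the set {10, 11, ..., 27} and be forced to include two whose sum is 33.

12

Group the elements by complementary pair {x, 33−x}: {10,23}, {11,22}, {12,21}, …, giving 7 two-element pairs and 4 integers whose partner 33−x falls outside [10,27].
Treating each of those 11 groups as a pigeonhole, one can pick one integer per group — 11 integers — with no two summing to 33.
The 12th integer lands in an occupied pair, forcing a sum of 33.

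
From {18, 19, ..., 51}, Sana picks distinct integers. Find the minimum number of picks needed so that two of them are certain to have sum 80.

24

Two chosen integers sum to 80 exactly when both halves of some pair {x, 80−x} with 29 ≤ x ≤ 80−x ≤ 51 are chosen — 11 such pairs.
The remaining 12 elements (those with no distinct partner in range) can never complete a 80-sum, so the worst case takes all of them and one from each pair: 12 + 11 = 23.
By pigeonhole, the 24th integer has to be the second member of some pair, so 23 + 1 = 24.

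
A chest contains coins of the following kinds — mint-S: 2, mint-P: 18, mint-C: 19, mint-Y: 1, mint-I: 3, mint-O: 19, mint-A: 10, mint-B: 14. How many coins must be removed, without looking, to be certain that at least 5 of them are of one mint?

An adversary could hand out at most 4 coins per mint (mint-S, mint-Y, mint-I run out sooner): 2 + 4 + 4 + 1 + 3 + 4 + 4 + 4 = 26 coins and still no mint has 5.
Pigeonhole: one more coin lands in a mint already at 4, so 27 draws are enough and 26 are not.

27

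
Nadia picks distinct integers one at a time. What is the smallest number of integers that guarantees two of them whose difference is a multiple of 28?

29

Integers whose pairwise differences are multiples of 28 are exactly those sharing a remainder mod 28. The 28 residue classes mod 28 are the pigeonholes.
With 28 integers one could put 1 in each residue class and have no class reach 2.
The 29th integer pushes some class to 2, so 28·1 + 1 = 29.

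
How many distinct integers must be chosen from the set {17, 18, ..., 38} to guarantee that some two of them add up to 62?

A set avoiding the sum 62 can contain at most one of each pair {x, 62−x}, plus the 8 elements whose complement lies outside the range or equal to its own complement.
The integers 17, …, 31 (15 of them) are such a set: any two sum to at least 17+18 = 35 and at most 30+31 = 61 < 62.
By the pigeonhole principle, any 16th integer completes one of the 7 pairs, so 16 choices force a sum of 62.

16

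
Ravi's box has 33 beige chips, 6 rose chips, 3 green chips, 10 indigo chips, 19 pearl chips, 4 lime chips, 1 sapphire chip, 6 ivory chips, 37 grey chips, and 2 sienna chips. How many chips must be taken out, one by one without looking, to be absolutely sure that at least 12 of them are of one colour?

By the pigeonhole principle, put each drawn chip into a box by colour. The largest draw with every box below 12 takes min(count, 11) from each colour; colours with fewer than 11 contribute all they have.
Σ min(cᵢ, 11) = 11 + 6 + 3 + 10 + 11 + 4 + 1 + 6 + 11 + 2 = 65.
Draw number 65 + 1 = 66 must push one box to 12.

66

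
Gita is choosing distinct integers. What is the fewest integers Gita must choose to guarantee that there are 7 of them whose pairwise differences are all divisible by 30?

181

Integers whose pairwise differences are multiples of 30 are exactly those sharing a remainder mod 30. The 30 residue classes mod 30 are the pigeonholes.
With 180 integers one could put 6 in each residue class and have no class reach 7.
The 181st integer pushes some class to 7, so 30·6 + 1 = 181.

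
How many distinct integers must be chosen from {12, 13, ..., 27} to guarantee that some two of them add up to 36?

11

Two chosen integers sum to 36 exactly when both halves of some pair {x, 36−x} with 12 ≤ x ≤ 36−x ≤ 24 are chosen — 6 such pairs.
The remaining 4 elements (those with no distinct partner in range) can never complete a 36-sum, so the worst case takes all of them and one from each pair: 4 + 6 = 10.
The 11th integer has to be the second member of some pair, so 10 + 1 = 11.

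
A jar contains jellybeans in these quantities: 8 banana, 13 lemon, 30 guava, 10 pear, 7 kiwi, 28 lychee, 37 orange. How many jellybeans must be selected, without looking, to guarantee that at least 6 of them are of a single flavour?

Put each drawn jellybean into a box by flavour. The largest draw with every box below 6 takes min(count, 5) from each flavour.
Σ min(cᵢ, 5) = 5 + 5 + 5 + 5 + 5 + 5 + 5 = 35.
Draw number 35 + 1 = 36 must push one box to 6.

36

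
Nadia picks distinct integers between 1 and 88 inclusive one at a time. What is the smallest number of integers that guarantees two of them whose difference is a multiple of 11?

12

Integers whose pairwise differences are multiples of 11 are exactly those sharing a remainder mod 11. By pigeonhole, the 11 residue classes mod 11 are the pigeonholes.
With 11 integers one could put 1 in each residue class and have no class reach 2.
The 12th integer pushes some class to 2, so 11·1 + 1 = 12.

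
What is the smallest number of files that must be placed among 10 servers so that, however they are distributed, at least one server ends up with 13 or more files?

121

With 120 files one could put exactly 12 in each of the 10 servers, and no server would reach 13.
One more file must land in a server that already has 12, giving it 13.
So 10 × 12 + 1 = 121 files are required.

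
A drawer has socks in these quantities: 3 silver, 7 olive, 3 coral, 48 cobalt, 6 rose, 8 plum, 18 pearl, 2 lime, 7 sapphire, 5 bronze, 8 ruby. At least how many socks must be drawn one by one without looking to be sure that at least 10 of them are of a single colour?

68

An adversary could hand out at most 9 socks per colour (9 colours run out sooner): 3 + 7 + 3 + 9 + 6 + 8 + 9 + 2 + 7 + 5 + 8 = 67 socks and still no colour has 10.
By the pigeonhole principle, one more sock lands in a colour already at 9, so 68 draws are enough and 67 are not.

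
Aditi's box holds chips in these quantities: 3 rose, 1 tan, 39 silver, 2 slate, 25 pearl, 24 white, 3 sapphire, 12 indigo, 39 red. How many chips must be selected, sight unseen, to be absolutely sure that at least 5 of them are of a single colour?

30

By the pigeonhole principle, put each drawn chip into a box by colour. The largest draw with every box below 5 takes min(count, 4) from each colour; colours with fewer than 4 contribute all they have.
Σ min(cᵢ, 4) = 3 + 1 + 4 + 2 + 4 + 4 + 3 + 4 + 4 = 29.
Draw number 29 + 1 = 30 must push one box to 5.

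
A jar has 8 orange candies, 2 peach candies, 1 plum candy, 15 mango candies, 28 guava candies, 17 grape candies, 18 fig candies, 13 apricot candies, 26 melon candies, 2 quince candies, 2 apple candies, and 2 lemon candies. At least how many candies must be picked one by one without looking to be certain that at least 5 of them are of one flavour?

38

Pigeonhole: put each drawn candy into a box by flavour. The largest draw with every box below 5 takes min(count, 4) from each flavour; flavours with fewer than 4 contribute all they have.
Σ min(cᵢ, 4) = 4 + 2 + 1 + 4 + 4 + 4 + 4 + 4 + 4 + 2 + 2 + 2 = 37.
Draw number 37 + 1 = 38 must push one box to 5.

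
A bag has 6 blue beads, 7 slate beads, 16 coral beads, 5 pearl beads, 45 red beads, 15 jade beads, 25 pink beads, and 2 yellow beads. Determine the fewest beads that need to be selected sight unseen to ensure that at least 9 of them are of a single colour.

By the pigeonhole principle, put each drawn bead into a box by colour. The largest draw with every box below 9 takes min(count, 8) from each colour; colours with fewer than 8 contribute all they have.
Σ min(cᵢ, 8) = 6 + 7 + 8 + 5 + 8 + 8 + 8 + 2 = 52.
Draw number 52 + 1 = 53 must push one box to 9.

53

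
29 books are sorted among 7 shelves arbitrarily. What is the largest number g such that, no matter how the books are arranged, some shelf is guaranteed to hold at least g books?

The 7 shelves are the holes and the 29 books are the pigeons.
If every shelf held at most 4 books, the total would be at most 7 × 4 = 28, which is less than 29.
So some shelf holds at least ⌈29/7⌉ = 5 books.

5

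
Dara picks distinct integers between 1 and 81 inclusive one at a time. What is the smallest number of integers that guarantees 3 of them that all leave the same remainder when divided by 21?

By pigeonhole, the 21 residue classes mod 21 are the pigeonholes.
With 42 integers one could put 2 in each residue class and have no class reach 3.
The 43rd integer pushes some class to 3, so 21·2 + 1 = 43.

43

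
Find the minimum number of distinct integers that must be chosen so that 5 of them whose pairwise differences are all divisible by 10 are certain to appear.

41

Integers whose pairwise differences are multiples of 10 are exactly those sharing a remainder mod 10. Pigeonhole: the 10 residue classes mod 10 are the pigeonholes.
With 40 integers one could put 4 in each residue class and have no class reach 5.
The 41st integer pushes some class to 5, so 10·4 + 1 = 41.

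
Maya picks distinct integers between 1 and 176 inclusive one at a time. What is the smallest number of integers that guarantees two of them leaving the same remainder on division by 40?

The 40 residue classes mod 40 are the pigeonholes.
With 40 integers one could put 1 in each residue class and have no class reach 2.
The 41st integer pushes some class to 2, so 40·1 + 1 = 41.

41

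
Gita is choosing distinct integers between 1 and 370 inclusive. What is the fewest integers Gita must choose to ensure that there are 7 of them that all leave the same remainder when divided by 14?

By the pigeonhole principle, the 14 residue classes mod 14 are the pigeonholes.
With 84 integers one could put 6 in each residue class and have no class reach 7.
The 85th integer pushes some class to 7, so 14·6 + 1 = 85.

85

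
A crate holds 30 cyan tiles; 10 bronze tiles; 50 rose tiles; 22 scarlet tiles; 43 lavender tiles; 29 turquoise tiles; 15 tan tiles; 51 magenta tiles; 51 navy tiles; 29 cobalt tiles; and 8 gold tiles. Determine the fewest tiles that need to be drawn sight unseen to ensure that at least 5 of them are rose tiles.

293

In the worst case for collecting rose tiles, every non-rose tile comes out first.
There are 30 + 10 + 22 + 43 + 29 + 15 + 51 + 51 + 29 + 8 = 288 non-rose tiles altogether.
After those, each further tile must be rose, so 288 + 5 = 293 draws guarantee 5 rose tiles.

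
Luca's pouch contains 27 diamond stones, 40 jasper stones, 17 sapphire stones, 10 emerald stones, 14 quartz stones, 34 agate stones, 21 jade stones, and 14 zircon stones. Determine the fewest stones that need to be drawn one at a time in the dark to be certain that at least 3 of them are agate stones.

146

In the worst case for collecting agate stones, every non-agate stone comes out first.
There are 27 + 40 + 17 + 10 + 14 + 21 + 14 = 143 non-agate stones altogether.
After those, each further stone must be agate, so 143 + 3 = 146 draws guarantee 3 agate stones.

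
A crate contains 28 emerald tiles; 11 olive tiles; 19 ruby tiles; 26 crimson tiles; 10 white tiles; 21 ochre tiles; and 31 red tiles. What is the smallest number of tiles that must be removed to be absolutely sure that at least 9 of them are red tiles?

In the worst case for collecting red tiles, every non-red tile comes out first.
There are 28 + 11 + 19 + 26 + 10 + 21 = 115 non-red tiles altogether.
After those, each further tile must be red, so 115 + 9 = 124 draws guarantee 9 red tiles.

124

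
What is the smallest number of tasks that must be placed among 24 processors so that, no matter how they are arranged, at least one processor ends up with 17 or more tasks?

385

With 384 tasks one could put exactly 16 in each of the 24 processors, and no processor would reach 17.
By the pigeonhole principle, one more task must land in a processor that already has 16, giving it 17.
So 24 × 16 + 1 = 385 tasks are required.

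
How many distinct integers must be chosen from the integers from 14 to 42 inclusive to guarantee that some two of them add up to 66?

Two chosen integers sum to 66 exactly when both halves of some pair {x, 66−x} with 24 ≤ x ≤ 66−x ≤ 42 are chosen — 9 such pairs.
The remaining 11 elements (those with no distinct partner in range) can never complete a 66-sum, so the worst case takes all of them and one from each pair: 11 + 9 = 20.
By pigeonhole, the 21st integer has to be the second member of some pair, so 20 + 1 = 21.

21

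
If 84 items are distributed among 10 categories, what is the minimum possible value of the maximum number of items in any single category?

The 10 categories are the holes and the 84 items are the pigeons.
If every category held at most 8 items, the total would be at most 10 × 8 = 80, which is less than 84.
So some category holds at least ⌈84/10⌉ = 9 items.

9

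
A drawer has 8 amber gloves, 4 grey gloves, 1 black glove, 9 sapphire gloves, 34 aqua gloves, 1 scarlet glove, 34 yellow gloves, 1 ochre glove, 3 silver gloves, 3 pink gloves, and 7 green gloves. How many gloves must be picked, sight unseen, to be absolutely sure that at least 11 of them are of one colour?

58

An adversary could hand out at most 10 gloves per colour (9 colours run out sooner): 8 + 4 + 1 + 9 + 10 + 1 + 10 + 1 + 3 + 3 + 7 = 57 gloves and still no colour has 11.
One more glove lands in a colour already at 10, so 58 draws are enough and 57 are not.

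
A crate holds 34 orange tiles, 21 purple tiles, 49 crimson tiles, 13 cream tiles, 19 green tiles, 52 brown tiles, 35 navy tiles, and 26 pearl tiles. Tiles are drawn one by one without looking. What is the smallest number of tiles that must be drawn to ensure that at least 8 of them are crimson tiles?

208

In the worst case for collecting crimson tiles, every non-crimson tile comes out first.
There are 34 + 21 + 13 + 19 + 52 + 35 + 26 = 200 non-crimson tiles altogether.
After those, each further tile must be crimson, so 200 + 8 = 208 draws guarantee 8 crimson tiles.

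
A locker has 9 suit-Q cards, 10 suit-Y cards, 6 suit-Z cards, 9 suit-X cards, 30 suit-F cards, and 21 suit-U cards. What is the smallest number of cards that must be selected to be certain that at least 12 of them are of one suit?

57

The 6 suits are the holes; the cards drawn are the pigeons.
To avoid 12 of any one suit, the worst case takes at most 11 of each suit, or every card of a suit that has fewer than 11.
That gives 9 + 10 + 6 + 9 + 11 + 11 = 56 cards with no suit reaching 12.
The next card forces some suit to 12, so 56 + 1 = 57.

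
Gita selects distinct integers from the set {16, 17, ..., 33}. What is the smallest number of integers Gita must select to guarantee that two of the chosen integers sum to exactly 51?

11

Group the elements by complementary pair {x, 51−x}: {18,33}, {19,32}, {20,31}, …, giving 8 two-element pairs and 2 integers whose partner 51−x falls outside [16,33].
Treating each of those 10 groups as a pigeonhole, one can pick one integer per group — 10 integers — with no two summing to 51.
The 11th integer lands in an occupied pair, forcing a sum of 51.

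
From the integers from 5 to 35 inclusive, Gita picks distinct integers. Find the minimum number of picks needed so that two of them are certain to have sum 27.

23

Two chosen integers sum to 27 exactly when both halves of some pair {x, 27−x} with 5 ≤ x ≤ 27−x ≤ 22 are chosen — 9 such pairs.
The remaining 13 elements (those with no distinct partner in range) can never complete a 27-sum, so the worst case takes all of them and one from each pair: 13 + 9 = 22.
The 23rd integer has to be the second member of some pair, so 22 + 1 = 23.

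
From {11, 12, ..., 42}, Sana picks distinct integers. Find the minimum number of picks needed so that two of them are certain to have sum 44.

22

Group the elements by complementary pair {x, 44−x}: {11,33}, {12,32}, {13,31}, …, giving 11 two-element pairs; the single value 22 (it cannot pair with itself since the integers are distinct); and 9 integers whose partner 44−x falls outside [11,42].
Treating each of those 21 groups as a pigeonhole, one can pick one integer per group — 21 integers — with no two summing to 44.
The 22nd integer lands in an occupied pair, forcing a sum of 44.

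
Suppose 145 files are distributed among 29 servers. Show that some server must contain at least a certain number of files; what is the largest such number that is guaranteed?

By pigeonhole, the 29 servers are the holes and the 145 files are the pigeons.
If every server held at most 4 files, the total would be at most 29 × 4 = 116, which is less than 145.
So some server holds at least ⌈145/29⌉ = 5 files.

5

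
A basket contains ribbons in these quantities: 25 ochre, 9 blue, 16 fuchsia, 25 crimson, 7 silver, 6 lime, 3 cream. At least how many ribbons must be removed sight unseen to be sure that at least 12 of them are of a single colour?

By the pigeonhole principle, put each drawn ribbon into a box by colour. The largest draw with every box below 12 takes min(count, 11) from each colour; colours with fewer than 11 contribute all they have.
Σ min(cᵢ, 11) = 11 + 9 + 11 + 11 + 7 + 6 + 3 = 58.
Draw number 58 + 1 = 59 must push one box to 12.

59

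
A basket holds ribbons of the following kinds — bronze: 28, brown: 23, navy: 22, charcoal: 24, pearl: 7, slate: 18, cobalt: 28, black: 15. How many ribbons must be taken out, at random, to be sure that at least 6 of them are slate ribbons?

153

In the worst case for collecting slate ribbons, every non-slate ribbon comes out first.
There are 28 + 23 + 22 + 24 + 7 + 28 + 15 = 147 non-slate ribbons altogether.
After those, each further ribbon must be slate, so 147 + 6 = 153 draws guarantee 6 slate ribbons.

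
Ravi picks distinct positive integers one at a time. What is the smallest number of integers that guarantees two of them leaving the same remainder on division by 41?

By pigeonhole, the 41 residue classes mod 41 are the pigeonholes.
With 41 integers one could put 1 in each residue class and have no class reach 2.
The 42nd integer pushes some class to 2, so 41·1 + 1 = 42.

42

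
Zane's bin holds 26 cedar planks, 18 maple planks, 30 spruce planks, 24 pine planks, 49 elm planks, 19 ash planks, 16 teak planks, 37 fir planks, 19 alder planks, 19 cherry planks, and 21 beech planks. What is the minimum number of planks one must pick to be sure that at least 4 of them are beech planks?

In the worst case for collecting beech planks, every non-beech plank comes out first.
There are 26 + 18 + 30 + 24 + 49 + 19 + 16 + 37 + 19 + 19 = 257 non-beech planks altogether.
After those, each further plank must be beech, so 257 + 4 = 261 draws guarantee 4 beech planks.

261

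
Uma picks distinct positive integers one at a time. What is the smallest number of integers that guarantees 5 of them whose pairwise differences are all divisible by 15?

61

Integers whose pairwise differences are multiples of 15 are exactly those sharing a remainder mod 15. The 15 residue classes mod 15 are the pigeonholes.
With 60 integers one could put 4 in each residue class and have no class reach 5.
The 61st integer pushes some class to 5, so 15·4 + 1 = 61.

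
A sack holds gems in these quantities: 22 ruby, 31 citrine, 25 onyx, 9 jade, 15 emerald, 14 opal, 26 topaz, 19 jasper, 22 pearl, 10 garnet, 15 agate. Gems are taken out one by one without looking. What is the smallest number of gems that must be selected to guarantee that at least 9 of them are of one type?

An adversary could hand out at most 8 gems per type: 8 + 8 + 8 + 8 + 8 + 8 + 8 + 8 + 8 + 8 + 8 = 88 gems and still no type has 9.
One more gem lands in a type already at 8, so 89 draws are enough and 88 are not.

89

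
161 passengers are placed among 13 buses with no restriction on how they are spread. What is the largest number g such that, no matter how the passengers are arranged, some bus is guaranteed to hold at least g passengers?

13

The 13 buses are the holes and the 161 passengers are the pigeons.
If every bus held at most 12 passengers, the total would be at most 13 × 12 = 156, which is less than 161.
So some bus holds at least ⌈161/13⌉ = 13 passengers.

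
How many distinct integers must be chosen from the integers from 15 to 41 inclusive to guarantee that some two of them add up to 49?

Two chosen integers sum to 49 exactly when both halves of some pair {x, 49−x} with 15 ≤ x ≤ 49−x ≤ 34 are chosen — 10 such pairs.
The remaining 7 elements (those with no distinct partner in range) can never complete a 49-sum, so the worst case takes all of them and one from each pair: 7 + 10 = 17.
The 18th integer has to be the second member of some pair, so 17 + 1 = 18.

18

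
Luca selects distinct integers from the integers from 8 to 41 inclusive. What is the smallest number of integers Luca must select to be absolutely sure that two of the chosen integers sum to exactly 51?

Group the elements by complementary pair {x, 51−x}: {10,41}, {11,40}, {12,39}, …, giving 16 two-element pairs and 2 integers whose partner 51−x falls outside [8,41].
By the pigeonhole principle, treating each of those 18 groups as a pigeonhole, one can pick one integer per group — 18 integers — with no two summing to 51.
The 19th integer lands in an occupied pair, forcing a sum of 51.

19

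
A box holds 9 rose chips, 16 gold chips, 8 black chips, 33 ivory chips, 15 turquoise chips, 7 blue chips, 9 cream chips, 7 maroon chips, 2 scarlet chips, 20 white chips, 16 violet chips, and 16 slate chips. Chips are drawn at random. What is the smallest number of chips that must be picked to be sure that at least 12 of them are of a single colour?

Put each drawn chip into a box by colour. The largest draw with every box below 12 takes min(count, 11) from each colour; colours with fewer than 11 contribute all they have.
Σ min(cᵢ, 11) = 9 + 11 + 8 + 11 + 11 + 7 + 9 + 7 + 2 + 11 + 11 + 11 = 108.
Draw number 108 + 1 = 109 must push one box to 12.

109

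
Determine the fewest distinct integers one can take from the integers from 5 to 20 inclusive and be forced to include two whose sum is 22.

Group the elements by complementary pair {x, 22−x}: {5,17}, {6,16}, {7,15}, …, giving 6 two-element pairs, the single value 11 (it cannot pair with itself since the integers are distinct), and 3 integers whose partner 22−x falls outside [5,20].
Treating each of those 10 groups as a pigeonhole, one can pick one integer per group — 10 integers — with no two summing to 22.
The 11th integer lands in an occupied pair, forcing a sum of 22.

11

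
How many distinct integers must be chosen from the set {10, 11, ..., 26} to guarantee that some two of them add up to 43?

Group the elements by complementary pair {x, 43−x}: {17,26}, {18,25}, {19,24}, …, giving 5 two-element pairs and 7 integers whose partner 43−x falls outside [10,26].
Treating each of those 12 groups as a pigeonhole, one can pick one integer per group — 12 integers — with no two summing to 43.
The 13th integer lands in an occupied pair, forcing a sum of 43.

13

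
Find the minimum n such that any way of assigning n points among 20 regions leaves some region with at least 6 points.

With 100 points one could put exactly 5 in each of the 20 regions, and no region would reach 6.
By pigeonhole, one more point must land in a region that already has 5, giving it 6.
So 20 × 5 + 1 = 101 points are required.

101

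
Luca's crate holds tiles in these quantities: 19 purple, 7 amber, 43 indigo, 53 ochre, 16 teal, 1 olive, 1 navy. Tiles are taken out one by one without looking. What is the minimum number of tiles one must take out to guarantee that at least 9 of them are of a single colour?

42

An adversary could hand out at most 8 tiles per colour (amber, olive, navy run out sooner): 8 + 7 + 8 + 8 + 8 + 1 + 1 = 41 tiles and still no colour has 9.
By pigeonhole, one more tile lands in a colour already at 8, so 42 draws are enough and 41 are not.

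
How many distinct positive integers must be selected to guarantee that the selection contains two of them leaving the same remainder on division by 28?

By the pigeonhole principle, the 28 residue classes mod 28 are the pigeonholes.
With 28 integers one could put 1 in each residue class and have no class reach 2.
The 29th integer pushes some class to 2, so 28·1 + 1 = 29.

29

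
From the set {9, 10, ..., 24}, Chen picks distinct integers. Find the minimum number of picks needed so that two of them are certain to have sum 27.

12

A set avoiding the sum 27 can contain at most one of each pair {x, 27−x}, plus the 6 elements whose complement lies outside the range.
The integers 14, …, 24 (11 of them) are such a set: any two sum to at least 14+15 = 29 > 27.
Any 12th integer completes one of the 5 pairs, so 12 choices force a sum of 27.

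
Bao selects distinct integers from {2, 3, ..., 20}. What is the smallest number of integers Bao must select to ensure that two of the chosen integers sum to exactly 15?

14

Two chosen integers sum to 15 exactly when both halves of some pair {x, 15−x} with 2 ≤ x ≤ 15−x ≤ 13 are chosen — 6 such pairs.
The remaining 7 elements (those with no distinct partner in range) can never complete a 15-sum, so the worst case takes all of them and one from each pair: 7 + 6 = 13.
The 14th integer has to be the second member of some pair, so 13 + 1 = 14.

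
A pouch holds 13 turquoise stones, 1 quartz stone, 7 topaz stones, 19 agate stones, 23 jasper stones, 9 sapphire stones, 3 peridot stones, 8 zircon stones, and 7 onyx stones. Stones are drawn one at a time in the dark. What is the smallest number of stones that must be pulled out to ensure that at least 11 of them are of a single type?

An adversary could hand out at most 10 stones per type (6 types run out sooner): 10 + 1 + 7 + 10 + 10 + 9 + 3 + 8 + 7 = 65 stones and still no type has 11.
One more stone lands in a type already at 10, so 66 draws are enough and 65 are not.

66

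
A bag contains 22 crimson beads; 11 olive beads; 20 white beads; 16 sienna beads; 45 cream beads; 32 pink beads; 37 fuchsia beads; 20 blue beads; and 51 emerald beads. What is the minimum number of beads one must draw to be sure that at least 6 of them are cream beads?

215

In the worst case for collecting cream beads, every non-cream bead comes out first.
There are 22 + 11 + 20 + 16 + 32 + 37 + 20 + 51 = 209 non-cream beads altogether.
After those, each further bead must be cream, so 209 + 6 = 215 draws guarantee 6 cream beads.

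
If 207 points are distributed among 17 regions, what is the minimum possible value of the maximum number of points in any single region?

13

By pigeonhole, the 17 regions are the holes and the 207 points are the pigeons.
If every region held at most 12 points, the total would be at most 17 × 12 = 204, which is less than 207.
So some region holds at least ⌈207/17⌉ = 13 points.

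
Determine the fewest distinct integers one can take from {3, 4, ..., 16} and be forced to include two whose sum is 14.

11

A set avoiding the sum 14 can contain at most one of each pair {x, 14−x}, plus the 6 elements whose complement lies outside the range or equal to its own complement.
The integers 7, …, 16 (10 of them) are such a set: any two sum to at least 7+8 = 15 > 14.
Any 11th integer completes one of the 4 pairs, so 11 choices force a sum of 14.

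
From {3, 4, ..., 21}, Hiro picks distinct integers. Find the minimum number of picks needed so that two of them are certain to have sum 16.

Two chosen integers sum to 16 exactly when both halves of some pair {x, 16−x} with 3 ≤ x ≤ 16−x ≤ 13 are chosen — 5 such pairs.
The remaining 9 elements (those with no distinct partner in range) can never complete a 16-sum, so the worst case takes all of them and one from each pair: 9 + 5 = 14.
The 15th integer has to be the second member of some pair, so 14 + 1 = 15.

15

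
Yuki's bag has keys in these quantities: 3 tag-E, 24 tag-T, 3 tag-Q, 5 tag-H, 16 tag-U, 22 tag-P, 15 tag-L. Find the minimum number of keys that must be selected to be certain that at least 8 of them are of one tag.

An adversary could hand out at most 7 keys per tag (tag-E, tag-Q, tag-H run out sooner): 3 + 7 + 3 + 5 + 7 + 7 + 7 = 39 keys and still no tag has 8.
One more key lands in a tag already at 7, so 40 draws are enough and 39 are not.

40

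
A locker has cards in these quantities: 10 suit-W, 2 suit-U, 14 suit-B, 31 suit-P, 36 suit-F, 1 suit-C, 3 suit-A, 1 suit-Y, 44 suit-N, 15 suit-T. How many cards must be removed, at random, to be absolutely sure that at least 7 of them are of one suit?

44

By the pigeonhole principle, put each drawn card into a box by suit. The largest draw with every box below 7 takes min(count, 6) from each suit; suits with fewer than 6 contribute all they have.
Σ min(cᵢ, 6) = 6 + 2 + 6 + 6 + 6 + 1 + 3 + 1 + 6 + 6 = 43.
Draw number 43 + 1 = 44 must push one box to 7.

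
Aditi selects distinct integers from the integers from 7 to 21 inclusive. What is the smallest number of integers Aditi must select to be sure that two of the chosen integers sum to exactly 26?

10

A set avoiding the sum 26 can contain at most one of each pair {x, 26−x}, plus the 3 elements whose complement lies outside the range or equal to its own complement.
The integers 13, …, 21 (9 of them) are such a set: any two sum to at least 13+14 = 27 > 26.
By the pigeonhole principle, any 10th integer completes one of the 6 pairs, so 10 choices force a sum of 26.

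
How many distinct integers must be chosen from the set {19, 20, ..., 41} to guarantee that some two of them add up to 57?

14

Group the elements by complementary pair {x, 57−x}: {19,38}, {20,37}, {21,36}, …, giving 10 two-element pairs and 3 integers whose partner 57−x falls outside [19,41].
Treating each of those 13 groups as a pigeonhole, one can pick one integer per group — 13 integers — with no two summing to 57.
The 14th integer lands in an occupied pair, forcing a sum of 57.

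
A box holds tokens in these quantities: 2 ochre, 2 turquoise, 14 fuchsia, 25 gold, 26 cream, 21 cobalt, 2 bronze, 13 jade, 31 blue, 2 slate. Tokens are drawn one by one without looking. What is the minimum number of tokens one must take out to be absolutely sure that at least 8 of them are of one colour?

The 10 colours are the holes; the tokens drawn are the pigeons.
To avoid 8 of any one colour, the worst case takes at most 7 of each colour, or every token of a colour that has fewer than 7.
That gives 2 + 2 + 7 + 7 + 7 + 7 + 2 + 7 + 7 + 2 = 50 tokens with no colour reaching 8.
The next token forces some colour to 8, so 50 + 1 = 51.

51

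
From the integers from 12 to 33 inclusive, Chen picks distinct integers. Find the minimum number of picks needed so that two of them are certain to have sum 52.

16

A set avoiding the sum 52 can contain at most one of each pair {x, 52−x}, plus the 8 elements whose complement lies outside the range or equal to its own complement.
The integers 12, …, 26 (15 of them) are such a set: any two sum to at least 12+13 = 25 and at most 25+26 = 51 < 52.
Any 16th integer completes one of the 7 pairs, so 16 choices force a sum of 52.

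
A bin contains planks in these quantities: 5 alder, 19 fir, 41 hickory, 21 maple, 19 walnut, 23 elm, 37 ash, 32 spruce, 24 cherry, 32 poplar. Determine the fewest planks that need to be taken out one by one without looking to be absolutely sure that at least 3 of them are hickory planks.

In the worst case for collecting hickory planks, every non-hickory plank comes out first.
There are 5 + 19 + 21 + 19 + 23 + 37 + 32 + 24 + 32 = 212 non-hickory planks altogether.
After those, each further plank must be hickory, so 212 + 3 = 215 draws guarantee 3 hickory planks.

215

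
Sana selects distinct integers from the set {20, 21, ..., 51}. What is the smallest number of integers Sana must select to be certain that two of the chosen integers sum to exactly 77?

Group the elements by complementary pair {x, 77−x}: {26,51}, {27,50}, {28,49}, …, giving 13 two-element pairs and 6 integers whose partner 77−x falls outside [20,51].
Pigeonhole: treating each of those 19 groups as a pigeonhole, one can pick one integer per group — 19 integers — with no two summing to 77.
The 20th integer lands in an occupied pair, forcing a sum of 77.

20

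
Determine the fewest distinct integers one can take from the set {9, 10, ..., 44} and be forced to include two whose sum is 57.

21

Two chosen integers sum to 57 exactly when both halves of some pair {x, 57−x} with 13 ≤ x ≤ 57−x ≤ 44 are chosen — 16 such pairs.
The remaining 4 elements (those with no distinct partner in range) can never complete a 57-sum, so the worst case takes all of them and one from each pair: 4 + 16 = 20.
The 21st integer has to be the second member of some pair, so 20 + 1 = 21.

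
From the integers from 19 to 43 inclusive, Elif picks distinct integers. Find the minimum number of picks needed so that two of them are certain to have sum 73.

19

Group the elements by complementary pair {x, 73−x}: {30,43}, {31,42}, {32,41}, …, giving 7 two-element pairs and 11 integers whose partner 73−x falls outside [19,43].
By pigeonhole, treating each of those 18 groups as a pigeonhole, one can pick one integer per group — 18 integers — with no two summing to 73.
The 19th integer lands in an occupied pair, forcing a sum of 73.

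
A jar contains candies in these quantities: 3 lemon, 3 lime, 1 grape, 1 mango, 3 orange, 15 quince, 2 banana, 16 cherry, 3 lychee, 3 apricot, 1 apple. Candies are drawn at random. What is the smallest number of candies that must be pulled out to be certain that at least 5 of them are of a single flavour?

An adversary could hand out at most 4 candies per flavour (9 flavours run out sooner): 3 + 3 + 1 + 1 + 3 + 4 + 2 + 4 + 3 + 3 + 1 = 28 candies and still no flavour has 5.
One more candy lands in a flavour already at 4, so 29 draws are enough and 28 are not.

29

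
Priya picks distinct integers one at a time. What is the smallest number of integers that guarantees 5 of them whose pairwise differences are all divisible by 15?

61

Integers whose pairwise differences are multiples of 15 are exactly those sharing a remainder mod 15. By the pigeonhole principle, the 15 residue classes mod 15 are the pigeonholes.
With 60 integers one could put 4 in each residue class and have no class reach 5.
The 61st integer pushes some class to 5, so 15·4 + 1 = 61.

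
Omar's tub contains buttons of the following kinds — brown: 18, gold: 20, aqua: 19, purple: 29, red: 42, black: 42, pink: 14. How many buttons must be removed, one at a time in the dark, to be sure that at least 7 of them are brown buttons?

173

In the worst case for collecting brown buttons, every non-brown button comes out first.
There are 20 + 19 + 29 + 42 + 42 + 14 = 166 non-brown buttons altogether.
After those, each further button must be brown, so 166 + 7 = 173 draws guarantee 7 brown buttons.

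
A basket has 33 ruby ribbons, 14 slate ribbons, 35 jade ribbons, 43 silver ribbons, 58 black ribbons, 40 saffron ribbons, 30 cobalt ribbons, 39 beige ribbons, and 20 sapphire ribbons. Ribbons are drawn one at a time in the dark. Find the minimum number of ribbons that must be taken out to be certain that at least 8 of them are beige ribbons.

281

In the worst case for collecting beige ribbons, every non-beige ribbon comes out first.
There are 33 + 14 + 35 + 43 + 58 + 40 + 30 + 20 = 273 non-beige ribbons altogether.
After those, each further ribbon must be beige, so 273 + 8 = 281 draws guarantee 8 beige ribbons.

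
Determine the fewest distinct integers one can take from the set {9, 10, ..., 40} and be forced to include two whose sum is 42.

Group the elements by complementary pair {x, 42−x}: {9,33}, {10,32}, {11,31}, …, giving 12 two-element pairs, the single value 21 (it cannot pair with itself since the integers are distinct), and 7 integers whose partner 42−x falls outside [9,40].
By pigeonhole, treating each of those 20 groups as a pigeonhole, one can pick one integer per group — 20 integers — with no two summing to 42.
The 21st integer lands in an occupied pair, forcing a sum of 42.

21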